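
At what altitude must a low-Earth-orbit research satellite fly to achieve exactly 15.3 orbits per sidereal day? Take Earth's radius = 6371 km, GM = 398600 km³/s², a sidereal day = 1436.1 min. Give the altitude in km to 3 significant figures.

471 km

Required period T = 86166 / 15.3 = 5631.8 s.
From T = 2π√(a³/μ): a = (μ T²/4π²)^(1/3) = (398600 × 5631.8² / 4π²)^(1/3) = 6842 km.
Altitude h = a − R = 6842 − 6371 = 471 km.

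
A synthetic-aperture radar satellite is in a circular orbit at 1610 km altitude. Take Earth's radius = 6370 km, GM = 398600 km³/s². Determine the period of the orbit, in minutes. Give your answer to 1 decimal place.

118.2 min

Semi-major axis a = 6370 + 1610 = 7980 km. Period T = 2π√(a³/μ) = 2π√(7980³/398600) = 7094.4 s = 118.24 min.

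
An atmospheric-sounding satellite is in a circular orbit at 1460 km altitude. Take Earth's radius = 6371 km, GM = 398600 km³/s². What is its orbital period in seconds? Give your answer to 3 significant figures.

Semi-major axis a = 6371 + 1460 = 7831 km. Period T = 2π√(a³/μ) = 2π√(7831³/398600) = 6896.6 s = 114.94 min.

6900 seconds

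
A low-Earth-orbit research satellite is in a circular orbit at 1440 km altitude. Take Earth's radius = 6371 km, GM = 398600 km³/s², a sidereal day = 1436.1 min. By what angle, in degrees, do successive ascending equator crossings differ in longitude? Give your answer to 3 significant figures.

Semi-major axis a = 6371 + 1440 = 7811 km. Period T = 2π√(a³/μ) = 2π√(7811³/398600) = 6870.2 s = 114.50 min.
During one orbit Earth rotates (6870.2 / 86166) × 360° = 28.70°.

28.7°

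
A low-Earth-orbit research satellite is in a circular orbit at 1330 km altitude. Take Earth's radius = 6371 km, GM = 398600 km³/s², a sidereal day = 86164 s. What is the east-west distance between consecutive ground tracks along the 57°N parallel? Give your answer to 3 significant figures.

1700 km

Semi-major axis a = 6371 + 1330 = 7701 km. Period T = 2π√(a³/μ) = 2π√(7701³/398600) = 6725.6 s = 112.09 min.
Node shift per orbit = (6725.6/86164) × 360° = 28.10°.
Equatorial spacing = 28.10 × 111.2 km/° = 3125 km.
At 57° latitude, spacing = 3125 × cos(57°) = 1702 km.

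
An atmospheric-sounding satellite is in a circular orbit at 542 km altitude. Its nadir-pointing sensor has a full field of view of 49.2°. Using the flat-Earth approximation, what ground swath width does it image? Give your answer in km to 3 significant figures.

496 km

Half-angle = 49.2°/2 = 24.6°.
Swath width ≈ 2h·tan(θ/2) = 2 × 542 × tan(24.6°) = 496.3 km.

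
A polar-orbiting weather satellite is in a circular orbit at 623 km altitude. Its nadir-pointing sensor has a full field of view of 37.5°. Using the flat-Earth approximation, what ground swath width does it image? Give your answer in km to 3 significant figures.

Half-angle = 37.5°/2 = 18.75°.
Swath width ≈ 2h·tan(θ/2) = 2 × 623 × tan(18.75°) = 423.0 km.

423 km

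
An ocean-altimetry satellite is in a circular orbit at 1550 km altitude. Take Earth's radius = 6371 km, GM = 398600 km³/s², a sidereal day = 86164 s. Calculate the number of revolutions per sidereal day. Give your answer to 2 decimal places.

12.28

Semi-major axis a = 6371 + 1550 = 7921 km. Period T = 2π√(a³/μ) = 2π√(7921³/398600) = 7015.9 s = 116.93 min.
Orbits per sidereal day = 86164 / 7015.9 = 12.281.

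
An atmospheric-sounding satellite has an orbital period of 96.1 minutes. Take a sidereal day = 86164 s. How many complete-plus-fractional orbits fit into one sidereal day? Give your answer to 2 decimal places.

T = 96.1 min = 5766.0 s.
Orbits per sidereal day = 86164 / 5766.0 = 14.943.

14.94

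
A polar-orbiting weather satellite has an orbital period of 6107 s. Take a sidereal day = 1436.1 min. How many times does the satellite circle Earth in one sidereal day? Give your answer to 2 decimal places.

14.11

Orbits per sidereal day = 86166 / 6107.0 = 14.109.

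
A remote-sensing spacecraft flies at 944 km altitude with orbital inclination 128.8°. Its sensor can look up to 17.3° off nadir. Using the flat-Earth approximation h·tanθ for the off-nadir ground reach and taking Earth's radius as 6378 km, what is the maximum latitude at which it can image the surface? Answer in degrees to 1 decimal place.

53.8°

Retrograde orbit: the ground track reaches ±(180° − i) = ±(180 − 128.8) = ±51.2°.
Sensor half-swath on the ground ≈ 944·tan(17.3°) = 294 km = 2.64° of latitude.
Maximum observable latitude ≈ 51.2 + 2.64 = 53.8°.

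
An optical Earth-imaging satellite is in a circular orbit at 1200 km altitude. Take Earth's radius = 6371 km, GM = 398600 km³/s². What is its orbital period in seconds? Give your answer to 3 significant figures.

6560 seconds

Semi-major axis a = 6371 + 1200 = 7571 km. Period T = 2π√(a³/μ) = 2π√(7571³/398600) = 6556.0 s = 109.27 min.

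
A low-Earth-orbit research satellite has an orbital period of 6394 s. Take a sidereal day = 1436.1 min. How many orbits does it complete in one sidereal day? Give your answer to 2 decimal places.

13.48

Orbits per sidereal day = 86166 / 6394.0 = 13.476.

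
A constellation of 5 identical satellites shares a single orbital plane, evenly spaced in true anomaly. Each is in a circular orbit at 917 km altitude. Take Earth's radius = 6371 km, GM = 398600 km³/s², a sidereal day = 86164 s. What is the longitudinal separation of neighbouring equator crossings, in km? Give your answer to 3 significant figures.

575 km

Semi-major axis a = 6371 + 917 = 7288 km. Period T = 2π√(a³/μ) = 2π√(7288³/398600) = 6191.9 s = 103.20 min.
Single-satellite node shift = (6191.9/86164) × 360° = 25.87°.
With 5 satellites evenly phased, successive equator crossings are 25.87/5 = 5.174° apart.
That is 5.174 × 111.2 = 575 km at the equator.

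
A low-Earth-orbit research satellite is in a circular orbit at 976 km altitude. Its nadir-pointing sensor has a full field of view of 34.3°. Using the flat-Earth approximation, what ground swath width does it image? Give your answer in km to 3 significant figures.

Half-angle = 34.3°/2 = 17.15°.
Swath width ≈ 2h·tan(θ/2) = 2 × 976 × tan(17.15°) = 602.4 km.

602 km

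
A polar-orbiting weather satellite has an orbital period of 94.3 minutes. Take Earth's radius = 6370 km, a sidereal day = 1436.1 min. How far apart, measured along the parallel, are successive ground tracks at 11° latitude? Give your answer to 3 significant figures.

2580 km

T = 94.3 min = 5658.0 s.
Node shift per orbit = (5658.0/86166) × 360° = 23.64°.
Equatorial spacing = 23.64 × 111.2 km/° = 2628 km.
At 11° latitude, spacing = 2628 × cos(11°) = 2580 km.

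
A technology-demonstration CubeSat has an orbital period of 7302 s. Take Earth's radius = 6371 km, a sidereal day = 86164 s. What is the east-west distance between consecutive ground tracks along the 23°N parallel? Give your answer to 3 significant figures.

3120 km

Node shift per orbit = (7302.0/86164) × 360° = 30.51°.
Equatorial spacing = 30.51 × 111.2 km/° = 3392 km.
At 23° latitude, spacing = 3392 × cos(23°) = 3123 km.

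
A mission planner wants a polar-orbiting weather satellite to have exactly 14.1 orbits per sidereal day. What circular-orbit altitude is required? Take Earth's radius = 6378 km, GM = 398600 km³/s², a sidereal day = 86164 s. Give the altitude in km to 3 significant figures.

846 km

Required period T = 86164 / 14.1 = 6110.9 s.
From T = 2π√(a³/μ): a = (μ T²/4π²)^(1/3) = (398600 × 6110.9² / 4π²)^(1/3) = 7224 km.
Altitude h = a − R = 7224 − 6378 = 846 km.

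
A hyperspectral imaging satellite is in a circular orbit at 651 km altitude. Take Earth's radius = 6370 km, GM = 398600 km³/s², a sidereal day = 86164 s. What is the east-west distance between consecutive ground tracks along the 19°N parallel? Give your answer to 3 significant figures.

2570 km

Semi-major axis a = 6370 + 651 = 7021 km. Period T = 2π√(a³/μ) = 2π√(7021³/398600) = 5854.8 s = 97.58 min.
Node shift per orbit = (5854.8/86164) × 360° = 24.46°.
Equatorial spacing = 24.46 × 111.2 km/° = 2720 km.
At 19° latitude, spacing = 2720 × cos(19°) = 2571 km.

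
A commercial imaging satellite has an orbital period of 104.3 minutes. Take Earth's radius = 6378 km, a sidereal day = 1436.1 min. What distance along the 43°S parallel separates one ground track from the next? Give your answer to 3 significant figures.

2130 km

T = 104.3 min = 6258.0 s.
Node shift per orbit = (6258.0/86166) × 360° = 26.15°.
Equatorial spacing = 26.15 × 111.3 km/° = 2910 km.
At 43° latitude, spacing = 2910 × cos(43°) = 2129 km.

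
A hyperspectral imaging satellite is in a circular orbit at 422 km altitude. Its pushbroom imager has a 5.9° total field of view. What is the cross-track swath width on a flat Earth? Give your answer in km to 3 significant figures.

Half-angle = 5.9°/2 = 2.95°.
Swath width ≈ 2h·tan(θ/2) = 2 × 422 × tan(2.95°) = 43.5 km.

43.5 km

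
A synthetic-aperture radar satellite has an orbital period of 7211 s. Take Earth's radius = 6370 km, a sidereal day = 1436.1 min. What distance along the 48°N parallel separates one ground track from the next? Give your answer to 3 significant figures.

2240 km

Node shift per orbit = (7211.0/86166) × 360° = 30.13°.
Equatorial spacing = 30.13 × 111.2 km/° = 3349 km.
At 48° latitude, spacing = 3349 × cos(48°) = 2241 km.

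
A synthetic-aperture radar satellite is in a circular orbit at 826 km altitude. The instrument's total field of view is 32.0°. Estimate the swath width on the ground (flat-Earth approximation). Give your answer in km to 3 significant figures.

Half-angle = 32.0°/2 = 16°.
Swath width ≈ 2h·tan(θ/2) = 2 × 826 × tan(16°) = 473.7 km.

474 km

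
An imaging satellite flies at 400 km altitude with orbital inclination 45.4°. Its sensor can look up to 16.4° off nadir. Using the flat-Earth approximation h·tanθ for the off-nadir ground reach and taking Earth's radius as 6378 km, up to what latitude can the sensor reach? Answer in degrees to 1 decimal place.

For a prograde orbit the ground track reaches latitude ±i = ±45.4°.
Sensor half-swath on the ground ≈ 400·tan(16.4°) = 118 km = 1.06° of latitude.
Maximum observable latitude ≈ 45.4 + 1.06 = 46.5°.

46.5°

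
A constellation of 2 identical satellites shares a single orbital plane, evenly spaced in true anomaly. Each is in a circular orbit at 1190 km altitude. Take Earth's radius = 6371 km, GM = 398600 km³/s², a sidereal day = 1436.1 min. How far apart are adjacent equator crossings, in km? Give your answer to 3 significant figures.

Semi-major axis a = 6371 + 1190 = 7561 km. Period T = 2π√(a³/μ) = 2π√(7561³/398600) = 6543.0 s = 109.05 min.
Single-satellite node shift = (6543.0/86166) × 360° = 27.34°.
With 2 satellites evenly phased, successive equator crossings are 27.34/2 = 13.668° apart.
That is 13.668 × 111.2 = 1520 km at the equator.

1520 km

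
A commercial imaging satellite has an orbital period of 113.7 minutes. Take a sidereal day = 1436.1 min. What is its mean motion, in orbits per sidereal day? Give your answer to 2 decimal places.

T = 113.7 min = 6822.0 s.
Orbits per sidereal day = 86166 / 6822.0 = 12.631.

12.63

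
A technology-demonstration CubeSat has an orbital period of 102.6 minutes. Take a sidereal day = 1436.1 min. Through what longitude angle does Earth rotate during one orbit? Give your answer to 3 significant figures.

T = 102.6 min = 6156.0 s.
During one orbit Earth rotates (6156.0 / 86166) × 360° = 25.72°.

25.7°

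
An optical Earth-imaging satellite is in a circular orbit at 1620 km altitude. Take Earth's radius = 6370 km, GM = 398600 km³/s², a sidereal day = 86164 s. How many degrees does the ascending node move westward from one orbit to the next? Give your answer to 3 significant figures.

29.7°

Semi-major axis a = 6370 + 1620 = 7990 km. Period T = 2π√(a³/μ) = 2π√(7990³/398600) = 7107.7 s = 118.46 min.
During one orbit Earth rotates (7107.7 / 86164) × 360° = 29.70°.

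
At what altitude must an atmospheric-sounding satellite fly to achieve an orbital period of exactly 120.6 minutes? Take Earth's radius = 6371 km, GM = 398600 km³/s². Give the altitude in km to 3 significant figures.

1710 km

T = 120.6 min = 7236.0 s.
From T = 2π√(a³/μ): a = (μ T²/4π²)^(1/3) = (398600 × 7236.0² / 4π²)^(1/3) = 8086 km.
Altitude h = a − R = 8086 − 6371 = 1715 km.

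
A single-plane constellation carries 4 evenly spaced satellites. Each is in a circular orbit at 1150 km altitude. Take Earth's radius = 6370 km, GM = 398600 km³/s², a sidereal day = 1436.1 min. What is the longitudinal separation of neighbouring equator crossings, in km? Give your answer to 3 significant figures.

Semi-major axis a = 6370 + 1150 = 7520 km. Period T = 2π√(a³/μ) = 2π√(7520³/398600) = 6489.9 s = 108.16 min.
Single-satellite node shift = (6489.9/86166) × 360° = 27.11°.
With 4 satellites evenly phased, successive equator crossings are 27.11/4 = 6.779° apart.
That is 6.779 × 111.2 = 754 km at the equator.

754 km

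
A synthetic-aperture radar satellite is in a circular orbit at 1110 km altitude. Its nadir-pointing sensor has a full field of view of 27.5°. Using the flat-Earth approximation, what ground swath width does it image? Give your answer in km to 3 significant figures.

Half-angle = 27.5°/2 = 13.75°.
Swath width ≈ 2h·tan(θ/2) = 2 × 1110 × tan(13.75°) = 543.2 km.

543 km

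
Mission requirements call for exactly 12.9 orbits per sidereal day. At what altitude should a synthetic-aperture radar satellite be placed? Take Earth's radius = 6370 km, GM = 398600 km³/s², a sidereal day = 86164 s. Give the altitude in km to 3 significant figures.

Required period T = 86164 / 12.9 = 6679.4 s.
From T = 2π√(a³/μ): a = (μ T²/4π²)^(1/3) = (398600 × 6679.4² / 4π²)^(1/3) = 7666 km.
Altitude h = a − R = 7666 − 6370 = 1296 km.

1300 km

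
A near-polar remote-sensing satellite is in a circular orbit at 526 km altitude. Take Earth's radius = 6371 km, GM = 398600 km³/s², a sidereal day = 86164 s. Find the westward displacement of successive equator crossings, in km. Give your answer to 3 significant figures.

Semi-major axis a = 6371 + 526 = 6897 km. Period T = 2π√(a³/μ) = 2π√(6897³/398600) = 5700.4 s = 95.01 min.
During one orbit Earth rotates (5700.4 / 86164) × 360° = 23.82°.
At the equator that is 23.82° × (2π·6371/360) km/° = 23.82 × 111.2 = 2648 km.

2650 km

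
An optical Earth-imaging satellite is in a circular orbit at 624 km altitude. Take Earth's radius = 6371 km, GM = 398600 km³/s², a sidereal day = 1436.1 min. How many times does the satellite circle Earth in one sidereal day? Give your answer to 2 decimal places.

Semi-major axis a = 6371 + 624 = 6995 km. Period T = 2π√(a³/μ) = 2π√(6995³/398600) = 5822.3 s = 97.04 min.
Orbits per sidereal day = 86166 / 5822.3 = 14.799.

14.80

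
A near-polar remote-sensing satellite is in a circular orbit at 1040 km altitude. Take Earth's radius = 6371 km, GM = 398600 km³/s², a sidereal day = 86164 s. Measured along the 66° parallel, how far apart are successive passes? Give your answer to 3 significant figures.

Semi-major axis a = 6371 + 1040 = 7411 km. Period T = 2π√(a³/μ) = 2π√(7411³/398600) = 6349.3 s = 105.82 min.
Node shift per orbit = (6349.3/86164) × 360° = 26.53°.
Equatorial spacing = 26.53 × 111.2 km/° = 2950 km.
At 66° latitude, spacing = 2950 × cos(66°) = 1200 km.

1200 km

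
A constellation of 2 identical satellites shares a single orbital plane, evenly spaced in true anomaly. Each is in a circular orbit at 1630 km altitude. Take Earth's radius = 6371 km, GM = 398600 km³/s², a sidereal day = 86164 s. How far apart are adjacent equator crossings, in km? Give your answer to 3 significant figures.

Semi-major axis a = 6371 + 1630 = 8001 km. Period T = 2π√(a³/μ) = 2π√(8001³/398600) = 7122.4 s = 118.71 min.
Single-satellite node shift = (7122.4/86164) × 360° = 29.76°.
With 2 satellites evenly phased, successive equator crossings are 29.76/2 = 14.879° apart.
That is 14.879 × 111.2 = 1654 km at the equator.

1650 km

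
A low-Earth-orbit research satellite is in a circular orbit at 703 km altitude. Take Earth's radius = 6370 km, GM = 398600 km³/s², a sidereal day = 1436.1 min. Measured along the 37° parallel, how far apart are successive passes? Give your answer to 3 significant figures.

2200 km

Semi-major axis a = 6370 + 703 = 7073 km. Period T = 2π√(a³/μ) = 2π√(7073³/398600) = 5919.9 s = 98.67 min.
Node shift per orbit = (5919.9/86166) × 360° = 24.73°.
Equatorial spacing = 24.73 × 111.2 km/° = 2750 km.
At 37° latitude, spacing = 2750 × cos(37°) = 2196 km.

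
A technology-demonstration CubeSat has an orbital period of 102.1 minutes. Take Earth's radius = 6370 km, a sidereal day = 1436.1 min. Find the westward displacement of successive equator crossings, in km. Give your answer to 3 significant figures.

T = 102.1 min = 6126.0 s.
During one orbit Earth rotates (6126.0 / 86166) × 360° = 25.59°.
At the equator that is 25.59° × (2π·6370/360) km/° = 25.59 × 111.2 = 2846 km.

2850 km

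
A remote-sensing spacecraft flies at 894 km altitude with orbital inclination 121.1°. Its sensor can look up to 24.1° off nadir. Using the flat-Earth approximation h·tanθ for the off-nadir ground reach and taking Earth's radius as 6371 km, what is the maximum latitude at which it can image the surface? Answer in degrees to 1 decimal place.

Retrograde orbit: the ground track reaches ±(180° − i) = ±(180 − 121.1) = ±58.9°.
Sensor half-swath on the ground ≈ 894·tan(24.1°) = 400 km = 3.60° of latitude.
Maximum observable latitude ≈ 58.9 + 3.60 = 62.5°.

62.5°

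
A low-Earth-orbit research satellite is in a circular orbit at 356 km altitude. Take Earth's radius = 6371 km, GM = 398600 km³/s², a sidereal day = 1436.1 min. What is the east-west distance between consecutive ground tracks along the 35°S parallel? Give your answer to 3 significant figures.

Semi-major axis a = 6371 + 356 = 6727 km. Period T = 2π√(a³/μ) = 2π√(6727³/398600) = 5490.9 s = 91.51 min.
Node shift per orbit = (5490.9/86166) × 360° = 22.94°.
Equatorial spacing = 22.94 × 111.2 km/° = 2551 km.
At 35° latitude, spacing = 2551 × cos(35°) = 2090 km.

2090 km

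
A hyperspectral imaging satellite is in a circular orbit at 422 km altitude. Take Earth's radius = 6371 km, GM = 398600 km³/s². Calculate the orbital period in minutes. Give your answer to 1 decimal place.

92.9 min

Semi-major axis a = 6371 + 422 = 6793 km. Period T = 2π√(a³/μ) = 2π√(6793³/398600) = 5571.9 s = 92.87 min.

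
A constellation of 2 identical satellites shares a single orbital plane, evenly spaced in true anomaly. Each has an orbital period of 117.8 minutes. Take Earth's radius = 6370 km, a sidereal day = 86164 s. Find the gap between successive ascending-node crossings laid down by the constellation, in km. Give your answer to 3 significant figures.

1640 km

T = 117.8 min = 7068.0 s.
Single-satellite node shift = (7068.0/86164) × 360° = 29.53°.
With 2 satellites evenly phased, successive equator crossings are 29.53/2 = 14.765° apart.
That is 14.765 × 111.2 = 1642 km at the equator.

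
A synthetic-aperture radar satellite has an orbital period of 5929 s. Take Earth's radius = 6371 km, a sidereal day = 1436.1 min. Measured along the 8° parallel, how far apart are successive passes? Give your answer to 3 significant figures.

2730 km

Node shift per orbit = (5929.0/86166) × 360° = 24.77°.
Equatorial spacing = 24.77 × 111.2 km/° = 2754 km.
At 8° latitude, spacing = 2754 × cos(8°) = 2728 km.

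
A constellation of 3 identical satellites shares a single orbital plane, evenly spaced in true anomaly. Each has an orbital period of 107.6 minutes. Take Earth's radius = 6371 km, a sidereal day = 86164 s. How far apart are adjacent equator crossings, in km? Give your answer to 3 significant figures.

T = 107.6 min = 6456.0 s.
Single-satellite node shift = (6456.0/86164) × 360° = 26.97°.
With 3 satellites evenly phased, successive equator crossings are 26.97/3 = 8.991° apart.
That is 8.991 × 111.2 = 1000 km at the equator.

1000 km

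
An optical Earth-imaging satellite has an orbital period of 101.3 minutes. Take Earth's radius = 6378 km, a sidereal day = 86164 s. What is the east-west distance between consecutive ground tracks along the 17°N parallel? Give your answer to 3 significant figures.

2700 km

T = 101.3 min = 6078.0 s.
Node shift per orbit = (6078.0/86164) × 360° = 25.39°.
Equatorial spacing = 25.39 × 111.3 km/° = 2827 km.
At 17° latitude, spacing = 2827 × cos(17°) = 2703 km.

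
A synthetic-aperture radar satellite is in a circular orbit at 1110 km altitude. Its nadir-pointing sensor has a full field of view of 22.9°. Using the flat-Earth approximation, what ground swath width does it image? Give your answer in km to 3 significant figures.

Half-angle = 22.9°/2 = 11.45°.
Swath width ≈ 2h·tan(θ/2) = 2 × 1110 × tan(11.45°) = 449.6 km.

450 km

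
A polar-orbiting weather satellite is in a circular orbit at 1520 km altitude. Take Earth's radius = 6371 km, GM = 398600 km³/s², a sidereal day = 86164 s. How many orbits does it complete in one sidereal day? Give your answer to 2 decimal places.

Semi-major axis a = 6371 + 1520 = 7891 km. Period T = 2π√(a³/μ) = 2π√(7891³/398600) = 6976.0 s = 116.27 min.
Orbits per sidereal day = 86164 / 6976.0 = 12.351.

12.35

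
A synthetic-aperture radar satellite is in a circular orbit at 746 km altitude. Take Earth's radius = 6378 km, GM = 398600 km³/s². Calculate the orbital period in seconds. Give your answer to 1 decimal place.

Semi-major axis a = 6378 + 746 = 7124 km. Period T = 2π√(a³/μ) = 2π√(7124³/398600) = 5984.1 s = 99.73 min.

5984.1 seconds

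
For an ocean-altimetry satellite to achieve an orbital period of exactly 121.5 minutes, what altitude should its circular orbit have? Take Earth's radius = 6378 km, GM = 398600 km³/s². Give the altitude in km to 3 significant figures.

T = 121.5 min = 7290.0 s.
From T = 2π√(a³/μ): a = (μ T²/4π²)^(1/3) = (398600 × 7290.0² / 4π²)^(1/3) = 8126 km.
Altitude h = a − R = 8126 − 6378 = 1748 km.

1750 km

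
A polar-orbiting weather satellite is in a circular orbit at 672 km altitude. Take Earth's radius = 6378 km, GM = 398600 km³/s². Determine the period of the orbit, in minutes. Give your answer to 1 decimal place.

98.2 min

Semi-major axis a = 6378 + 672 = 7050 km. Period T = 2π√(a³/μ) = 2π√(7050³/398600) = 5891.1 s = 98.18 min.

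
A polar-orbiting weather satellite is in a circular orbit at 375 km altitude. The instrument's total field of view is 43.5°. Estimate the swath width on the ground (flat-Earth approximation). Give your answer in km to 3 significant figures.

Half-angle = 43.5°/2 = 21.75°.
Swath width ≈ 2h·tan(θ/2) = 2 × 375 × tan(21.75°) = 299.2 km.

299 km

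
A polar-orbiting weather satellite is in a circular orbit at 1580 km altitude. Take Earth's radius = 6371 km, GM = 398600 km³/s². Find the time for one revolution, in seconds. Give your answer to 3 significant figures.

Semi-major axis a = 6371 + 1580 = 7951 km. Period T = 2π√(a³/μ) = 2π√(7951³/398600) = 7055.8 s = 117.60 min.

7060 seconds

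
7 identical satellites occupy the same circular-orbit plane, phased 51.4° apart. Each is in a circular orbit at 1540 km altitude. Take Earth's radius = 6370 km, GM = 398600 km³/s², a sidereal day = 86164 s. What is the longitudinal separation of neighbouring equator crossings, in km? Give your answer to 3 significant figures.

465 km

Semi-major axis a = 6370 + 1540 = 7910 km. Period T = 2π√(a³/μ) = 2π√(7910³/398600) = 7001.3 s = 116.69 min.
Single-satellite node shift = (7001.3/86164) × 360° = 29.25°.
With 7 satellites evenly phased, successive equator crossings are 29.25/7 = 4.179° apart.
That is 4.179 × 111.2 = 465 km at the equator.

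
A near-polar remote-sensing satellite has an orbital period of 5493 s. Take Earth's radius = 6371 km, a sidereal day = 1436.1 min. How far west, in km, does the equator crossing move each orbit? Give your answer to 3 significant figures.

During one orbit Earth rotates (5493.0 / 86166) × 360° = 22.95°.
At the equator that is 22.95° × (2π·6371/360) km/° = 22.95 × 111.2 = 2552 km.

2550 km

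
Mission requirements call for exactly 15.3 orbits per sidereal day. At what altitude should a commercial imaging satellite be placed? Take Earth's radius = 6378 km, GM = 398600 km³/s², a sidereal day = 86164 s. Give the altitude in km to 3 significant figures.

Required period T = 86164 / 15.3 = 5631.6 s.
From T = 2π√(a³/μ): a = (μ T²/4π²)^(1/3) = (398600 × 5631.6² / 4π²)^(1/3) = 6841 km.
Altitude h = a − R = 6841 − 6378 = 463 km.

463 km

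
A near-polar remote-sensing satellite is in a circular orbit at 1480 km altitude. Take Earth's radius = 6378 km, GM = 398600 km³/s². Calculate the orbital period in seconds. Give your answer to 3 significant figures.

6930 seconds

Semi-major axis a = 6378 + 1480 = 7858 km. Period T = 2π√(a³/μ) = 2π√(7858³/398600) = 6932.3 s = 115.54 min.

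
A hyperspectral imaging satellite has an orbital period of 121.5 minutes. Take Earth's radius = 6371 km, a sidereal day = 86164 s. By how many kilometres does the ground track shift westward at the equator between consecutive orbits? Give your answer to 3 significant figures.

T = 121.5 min = 7290.0 s.
During one orbit Earth rotates (7290.0 / 86164) × 360° = 30.46°.
At the equator that is 30.46° × (2π·6371/360) km/° = 30.46 × 111.2 = 3387 km.

3390 km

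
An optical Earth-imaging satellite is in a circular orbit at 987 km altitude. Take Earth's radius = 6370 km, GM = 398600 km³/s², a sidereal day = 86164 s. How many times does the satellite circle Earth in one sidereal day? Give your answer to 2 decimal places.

13.72

Semi-major axis a = 6370 + 987 = 7357 km. Period T = 2π√(a³/μ) = 2π√(7357³/398600) = 6280.0 s = 104.67 min.
Orbits per sidereal day = 86164 / 6280.0 = 13.720.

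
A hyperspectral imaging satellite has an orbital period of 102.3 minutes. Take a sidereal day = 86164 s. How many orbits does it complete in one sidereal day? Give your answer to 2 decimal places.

T = 102.3 min = 6138.0 s.
Orbits per sidereal day = 86164 / 6138.0 = 14.038.

14.04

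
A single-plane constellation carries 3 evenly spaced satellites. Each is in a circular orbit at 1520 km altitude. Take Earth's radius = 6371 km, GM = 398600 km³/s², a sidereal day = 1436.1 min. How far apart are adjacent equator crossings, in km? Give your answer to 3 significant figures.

1080 km

Semi-major axis a = 6371 + 1520 = 7891 km. Period T = 2π√(a³/μ) = 2π√(7891³/398600) = 6976.0 s = 116.27 min.
Single-satellite node shift = (6976.0/86166) × 360° = 29.15°.
With 3 satellites evenly phased, successive equator crossings are 29.15/3 = 9.715° apart.
That is 9.715 × 111.2 = 1080 km at the equator.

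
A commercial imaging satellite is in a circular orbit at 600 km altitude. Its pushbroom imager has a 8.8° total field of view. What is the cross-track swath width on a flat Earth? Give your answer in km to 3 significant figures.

92.3 km

Half-angle = 8.8°/2 = 4.4°.
Swath width ≈ 2h·tan(θ/2) = 2 × 600 × tan(4.4°) = 92.3 km.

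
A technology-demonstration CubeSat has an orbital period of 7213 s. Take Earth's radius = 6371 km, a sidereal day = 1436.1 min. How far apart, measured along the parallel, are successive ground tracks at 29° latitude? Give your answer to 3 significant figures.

Node shift per orbit = (7213.0/86166) × 360° = 30.14°.
Equatorial spacing = 30.14 × 111.2 km/° = 3351 km.
At 29° latitude, spacing = 3351 × cos(29°) = 2931 km.

2930 km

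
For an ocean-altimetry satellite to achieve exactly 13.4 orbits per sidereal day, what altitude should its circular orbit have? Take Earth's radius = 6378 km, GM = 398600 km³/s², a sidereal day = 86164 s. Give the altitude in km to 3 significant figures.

Required period T = 86164 / 13.4 = 6430.1 s.
From T = 2π√(a³/μ): a = (μ T²/4π²)^(1/3) = (398600 × 6430.1² / 4π²)^(1/3) = 7474 km.
Altitude h = a − R = 7474 − 6378 = 1096 km.

1100 km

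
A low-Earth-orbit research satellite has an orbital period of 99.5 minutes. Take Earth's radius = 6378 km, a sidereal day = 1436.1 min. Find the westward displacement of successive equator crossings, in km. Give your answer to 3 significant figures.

2780 km

T = 99.5 min = 5970.0 s.
During one orbit Earth rotates (5970.0 / 86166) × 360° = 24.94°.
At the equator that is 24.94° × (2π·6378/360) km/° = 24.94 × 111.3 = 2777 km.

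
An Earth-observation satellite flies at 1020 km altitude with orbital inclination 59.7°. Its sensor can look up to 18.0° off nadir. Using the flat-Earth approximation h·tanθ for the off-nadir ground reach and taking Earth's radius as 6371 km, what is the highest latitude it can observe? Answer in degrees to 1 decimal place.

For a prograde orbit the ground track reaches latitude ±i = ±59.7°.
Sensor half-swath on the ground ≈ 1020·tan(18.0°) = 331 km = 2.98° of latitude.
Maximum observable latitude ≈ 59.7 + 2.98 = 62.7°.

62.7°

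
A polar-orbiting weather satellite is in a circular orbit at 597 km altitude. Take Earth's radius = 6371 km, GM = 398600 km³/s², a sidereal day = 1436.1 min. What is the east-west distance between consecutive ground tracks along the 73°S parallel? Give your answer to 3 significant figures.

Semi-major axis a = 6371 + 597 = 6968 km. Period T = 2π√(a³/μ) = 2π√(6968³/398600) = 5788.6 s = 96.48 min.
Node shift per orbit = (5788.6/86166) × 360° = 24.18°.
Equatorial spacing = 24.18 × 111.2 km/° = 2689 km.
At 73° latitude, spacing = 2689 × cos(73°) = 786 km.

786 km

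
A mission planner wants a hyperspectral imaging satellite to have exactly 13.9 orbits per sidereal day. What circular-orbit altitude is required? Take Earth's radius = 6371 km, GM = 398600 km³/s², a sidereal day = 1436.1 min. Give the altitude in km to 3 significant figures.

Required period T = 86166 / 13.9 = 6199.0 s.
From T = 2π√(a³/μ): a = (μ T²/4π²)^(1/3) = (398600 × 6199.0² / 4π²)^(1/3) = 7294 km.
Altitude h = a − R = 7294 − 6371 = 923 km.

923 km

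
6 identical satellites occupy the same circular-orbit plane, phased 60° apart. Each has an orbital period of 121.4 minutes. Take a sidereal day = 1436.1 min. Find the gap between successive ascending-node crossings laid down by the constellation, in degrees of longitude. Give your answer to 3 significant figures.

T = 121.4 min = 7284.0 s.
Single-satellite node shift = (7284.0/86166) × 360° = 30.43°.
With 6 satellites evenly phased, successive equator crossings are 30.43/6 = 5.072° apart.

5.07°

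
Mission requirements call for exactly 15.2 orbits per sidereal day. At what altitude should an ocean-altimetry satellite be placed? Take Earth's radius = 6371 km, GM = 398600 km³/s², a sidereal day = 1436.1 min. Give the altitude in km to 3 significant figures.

501 km

Required period T = 86166 / 15.2 = 5668.8 s.
From T = 2π√(a³/μ): a = (μ T²/4π²)^(1/3) = (398600 × 5668.8² / 4π²)^(1/3) = 6872 km.
Altitude h = a − R = 6872 − 6371 = 501 km.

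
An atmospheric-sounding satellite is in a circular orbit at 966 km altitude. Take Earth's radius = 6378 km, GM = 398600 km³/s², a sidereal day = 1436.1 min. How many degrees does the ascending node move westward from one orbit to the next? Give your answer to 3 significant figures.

26.2°

Semi-major axis a = 6378 + 966 = 7344 km. Period T = 2π√(a³/μ) = 2π√(7344³/398600) = 6263.4 s = 104.39 min.
During one orbit Earth rotates (6263.4 / 86166) × 360° = 26.17°.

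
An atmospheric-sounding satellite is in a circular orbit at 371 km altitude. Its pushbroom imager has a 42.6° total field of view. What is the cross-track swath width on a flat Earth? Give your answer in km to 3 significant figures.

289 km

Half-angle = 42.6°/2 = 21.3°.
Swath width ≈ 2h·tan(θ/2) = 2 × 371 × tan(21.3°) = 289.3 km.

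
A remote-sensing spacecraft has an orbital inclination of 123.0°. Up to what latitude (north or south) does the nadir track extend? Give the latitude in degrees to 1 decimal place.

57.0°

Retrograde orbit: the ground track reaches ±(180° − i) = ±(180 − 123.0) = ±57.0°.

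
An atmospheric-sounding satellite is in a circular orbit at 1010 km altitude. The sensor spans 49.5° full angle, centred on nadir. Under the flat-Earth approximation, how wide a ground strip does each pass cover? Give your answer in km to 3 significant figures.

Half-angle = 49.5°/2 = 24.75°.
Swath width ≈ 2h·tan(θ/2) = 2 × 1010 × tan(24.75°) = 931.2 km.

931 km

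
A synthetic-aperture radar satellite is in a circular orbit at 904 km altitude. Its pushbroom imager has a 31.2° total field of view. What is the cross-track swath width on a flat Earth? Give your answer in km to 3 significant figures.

505 km

Half-angle = 31.2°/2 = 15.6°.
Swath width ≈ 2h·tan(θ/2) = 2 × 904 × tan(15.6°) = 504.8 km.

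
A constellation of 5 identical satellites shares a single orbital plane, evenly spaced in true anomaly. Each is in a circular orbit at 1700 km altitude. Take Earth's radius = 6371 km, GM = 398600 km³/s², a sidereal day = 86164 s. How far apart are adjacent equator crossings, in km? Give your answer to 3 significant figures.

Semi-major axis a = 6371 + 1700 = 8071 km. Period T = 2π√(a³/μ) = 2π√(8071³/398600) = 7216.1 s = 120.27 min.
Single-satellite node shift = (7216.1/86164) × 360° = 30.15°.
With 5 satellites evenly phased, successive equator crossings are 30.15/5 = 6.030° apart.
That is 6.030 × 111.2 = 670 km at the equator.

670 km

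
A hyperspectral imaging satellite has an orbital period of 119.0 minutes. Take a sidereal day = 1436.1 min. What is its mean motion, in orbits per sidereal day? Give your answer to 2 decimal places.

T = 119.0 min = 7140.0 s.
Orbits per sidereal day = 86166 / 7140.0 = 12.068.

12.07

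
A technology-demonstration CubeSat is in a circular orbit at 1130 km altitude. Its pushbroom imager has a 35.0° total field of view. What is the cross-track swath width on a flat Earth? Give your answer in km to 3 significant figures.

713 km

Half-angle = 35.0°/2 = 17.5°.
Swath width ≈ 2h·tan(θ/2) = 2 × 1130 × tan(17.5°) = 712.6 km.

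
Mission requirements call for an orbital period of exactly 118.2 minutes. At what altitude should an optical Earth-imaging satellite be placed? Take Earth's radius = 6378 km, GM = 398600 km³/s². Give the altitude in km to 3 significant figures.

1600 km

T = 118.2 min = 7092.0 s.
From T = 2π√(a³/μ): a = (μ T²/4π²)^(1/3) = (398600 × 7092.0² / 4π²)^(1/3) = 7978 km.
Altitude h = a − R = 7978 − 6378 = 1600 km.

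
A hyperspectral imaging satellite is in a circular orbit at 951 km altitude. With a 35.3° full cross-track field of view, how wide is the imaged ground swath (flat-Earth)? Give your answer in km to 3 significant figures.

605 km

Half-angle = 35.3°/2 = 17.65°.
Swath width ≈ 2h·tan(θ/2) = 2 × 951 × tan(17.65°) = 605.2 km.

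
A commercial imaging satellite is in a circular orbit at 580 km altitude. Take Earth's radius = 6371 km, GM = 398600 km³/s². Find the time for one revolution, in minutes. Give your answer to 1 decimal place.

Semi-major axis a = 6371 + 580 = 6951 km. Period T = 2π√(a³/μ) = 2π√(6951³/398600) = 5767.4 s = 96.12 min.

96.1 min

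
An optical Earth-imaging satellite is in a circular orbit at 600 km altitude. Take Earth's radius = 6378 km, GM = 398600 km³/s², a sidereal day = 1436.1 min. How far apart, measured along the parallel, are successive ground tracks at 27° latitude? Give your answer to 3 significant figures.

2400 km

Semi-major axis a = 6378 + 600 = 6978 km. Period T = 2π√(a³/μ) = 2π√(6978³/398600) = 5801.1 s = 96.68 min.
Node shift per orbit = (5801.1/86166) × 360° = 24.24°.
Equatorial spacing = 24.24 × 111.3 km/° = 2698 km.
At 27° latitude, spacing = 2698 × cos(27°) = 2404 km.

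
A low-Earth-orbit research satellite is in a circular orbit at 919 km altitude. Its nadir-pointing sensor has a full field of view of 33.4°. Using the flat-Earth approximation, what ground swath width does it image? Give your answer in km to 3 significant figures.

551 km

Half-angle = 33.4°/2 = 16.7°.
Swath width ≈ 2h·tan(θ/2) = 2 × 919 × tan(16.7°) = 551.4 km.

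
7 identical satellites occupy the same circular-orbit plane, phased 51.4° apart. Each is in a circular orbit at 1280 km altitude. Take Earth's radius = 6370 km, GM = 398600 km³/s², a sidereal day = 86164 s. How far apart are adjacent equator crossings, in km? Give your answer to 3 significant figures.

442 km

Semi-major axis a = 6370 + 1280 = 7650 km. Period T = 2π√(a³/μ) = 2π√(7650³/398600) = 6658.9 s = 110.98 min.
Single-satellite node shift = (6658.9/86164) × 360° = 27.82°.
With 7 satellites evenly phased, successive equator crossings are 27.82/7 = 3.974° apart.
That is 3.974 × 111.2 = 442 km at the equator.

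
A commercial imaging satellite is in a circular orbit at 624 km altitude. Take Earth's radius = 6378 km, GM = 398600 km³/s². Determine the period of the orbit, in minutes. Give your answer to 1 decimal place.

Semi-major axis a = 6378 + 624 = 7002 km. Period T = 2π√(a³/μ) = 2π√(7002³/398600) = 5831.0 s = 97.18 min.

97.2 min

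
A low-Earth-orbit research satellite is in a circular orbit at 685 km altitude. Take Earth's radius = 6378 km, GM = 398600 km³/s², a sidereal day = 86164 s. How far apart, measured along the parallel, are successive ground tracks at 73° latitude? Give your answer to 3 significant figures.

803 km

Semi-major axis a = 6378 + 685 = 7063 km. Period T = 2π√(a³/μ) = 2π√(7063³/398600) = 5907.4 s = 98.46 min.
Node shift per orbit = (5907.4/86164) × 360° = 24.68°.
Equatorial spacing = 24.68 × 111.3 km/° = 2747 km.
At 73° latitude, spacing = 2747 × cos(73°) = 803 km.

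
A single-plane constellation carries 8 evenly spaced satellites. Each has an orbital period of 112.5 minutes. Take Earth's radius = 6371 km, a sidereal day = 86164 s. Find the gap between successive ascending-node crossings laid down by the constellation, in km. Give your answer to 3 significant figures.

T = 112.5 min = 6750.0 s.
Single-satellite node shift = (6750.0/86164) × 360° = 28.20°.
With 8 satellites evenly phased, successive equator crossings are 28.20/8 = 3.525° apart.
That is 3.525 × 111.2 = 392 km at the equator.

392 km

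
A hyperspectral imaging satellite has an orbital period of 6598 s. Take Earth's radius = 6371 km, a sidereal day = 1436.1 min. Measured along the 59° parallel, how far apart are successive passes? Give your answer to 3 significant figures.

Node shift per orbit = (6598.0/86166) × 360° = 27.57°.
Equatorial spacing = 27.57 × 111.2 km/° = 3065 km.
At 59° latitude, spacing = 3065 × cos(59°) = 1579 km.

1580 km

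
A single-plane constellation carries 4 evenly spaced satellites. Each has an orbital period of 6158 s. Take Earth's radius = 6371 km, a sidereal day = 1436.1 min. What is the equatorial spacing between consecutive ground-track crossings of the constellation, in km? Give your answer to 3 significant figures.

Single-satellite node shift = (6158.0/86166) × 360° = 25.73°.
With 4 satellites evenly phased, successive equator crossings are 25.73/4 = 6.432° apart.
That is 6.432 × 111.2 = 715 km at the equator.

715 km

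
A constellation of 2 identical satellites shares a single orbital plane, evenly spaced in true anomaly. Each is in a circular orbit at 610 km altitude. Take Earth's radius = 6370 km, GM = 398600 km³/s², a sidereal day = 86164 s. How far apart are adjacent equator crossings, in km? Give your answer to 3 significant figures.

Semi-major axis a = 6370 + 610 = 6980 km. Period T = 2π√(a³/μ) = 2π√(6980³/398600) = 5803.6 s = 96.73 min.
Single-satellite node shift = (5803.6/86164) × 360° = 24.25°.
With 2 satellites evenly phased, successive equator crossings are 24.25/2 = 12.124° apart.
That is 12.124 × 111.2 = 1348 km at the equator.

1350 km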